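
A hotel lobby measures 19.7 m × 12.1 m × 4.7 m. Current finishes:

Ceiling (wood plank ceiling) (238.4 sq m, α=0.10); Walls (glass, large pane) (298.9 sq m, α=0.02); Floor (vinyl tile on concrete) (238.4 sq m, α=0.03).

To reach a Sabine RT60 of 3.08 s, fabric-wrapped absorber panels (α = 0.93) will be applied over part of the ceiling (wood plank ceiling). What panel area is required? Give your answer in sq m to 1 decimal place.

26.0

Equivalent absorption area: A₁ = 238.4*0.10 + 298.9*0.02 + 238.4*0.03 = 36.970 sq m.
V = 1120.339 m³. Target absorption A₂ = 0.161 × 1120.339 / 3.08 = 58.563 sabins.
Absorption to add: 58.563 − 36.970 = 21.593 sabins.
Net gain per sq m: Δα = 0.93 − 0.10 = 0.83.
Panel area = 21.593 / 0.83 = 26.0 sq m.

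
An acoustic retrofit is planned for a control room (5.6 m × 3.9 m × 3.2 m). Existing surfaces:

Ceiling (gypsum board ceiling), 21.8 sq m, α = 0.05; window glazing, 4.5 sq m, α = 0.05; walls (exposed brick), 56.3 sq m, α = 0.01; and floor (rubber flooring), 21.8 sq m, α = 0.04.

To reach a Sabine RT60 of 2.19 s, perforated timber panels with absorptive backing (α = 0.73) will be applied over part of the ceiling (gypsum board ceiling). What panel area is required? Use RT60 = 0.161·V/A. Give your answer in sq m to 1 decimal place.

3.5

A₁ = Σ Sᵢαᵢ = 21.8×0.05 + 4.5×0.05 + 56.3×0.01 + 21.8×0.04 = 2.750 sabins.
Required A₂ = 0.161·69.888/2.19 = 5.138 sabins.
ΔA needed = 5.138 − 2.750 = 2.388 sabins.
Each sq m of panel replacing the ceiling (gypsum board ceiling) adds (0.73 − 0.05) = 0.68 sabins.
Area = ΔA/Δα = 2.388/0.68 = 3.5 sq m.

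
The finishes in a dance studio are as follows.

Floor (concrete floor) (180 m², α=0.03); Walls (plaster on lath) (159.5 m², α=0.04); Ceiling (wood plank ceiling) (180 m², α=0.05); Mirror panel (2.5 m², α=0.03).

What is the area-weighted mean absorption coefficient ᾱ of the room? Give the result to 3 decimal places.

0.040

Total surface area S = 522.0 m².
A = 180·0.03 + 159.5·0.04 + 180·0.05 + 2.5·0.03 = 20.855 sabins.
ᾱ = 20.855 / 522.0 = 0.040.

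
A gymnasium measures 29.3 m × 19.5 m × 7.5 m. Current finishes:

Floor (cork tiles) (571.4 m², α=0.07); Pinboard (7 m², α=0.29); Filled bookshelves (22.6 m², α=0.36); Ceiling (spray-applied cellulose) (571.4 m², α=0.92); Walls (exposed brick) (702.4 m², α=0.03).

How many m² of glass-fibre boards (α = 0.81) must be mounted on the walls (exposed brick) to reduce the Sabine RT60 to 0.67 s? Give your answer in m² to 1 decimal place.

554.9

Summing Sᵢαᵢ: 39.998 + 2.030 + 8.136 + 525.688 + 21.072 → A₁ = 596.924 sabins.
Required A₂ = 0.161·4285.125/0.67 = 1029.709 sabins.
ΔA needed = 1029.709 − 596.924 = 432.785 sabins.
Each m² of panel replacing the walls (exposed brick) adds (0.81 − 0.03) = 0.78 sabins.
Panel area = 432.785 / 0.78 = 554.9 m².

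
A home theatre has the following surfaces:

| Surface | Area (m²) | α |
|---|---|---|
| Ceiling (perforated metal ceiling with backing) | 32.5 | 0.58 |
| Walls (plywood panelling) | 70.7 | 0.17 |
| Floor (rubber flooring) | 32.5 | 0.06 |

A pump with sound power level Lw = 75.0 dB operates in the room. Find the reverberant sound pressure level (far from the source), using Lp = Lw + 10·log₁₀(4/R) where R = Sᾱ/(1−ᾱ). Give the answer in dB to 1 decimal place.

64.7 dB

A = 32.819 sabins; S = 135.7 m².
ᾱ = 0.2418, so room constant R = A/(1−ᾱ) = 43.285 m².
Lp = Lw + 10 log₁₀(4/R) = 75.0 -10.34 = 64.7 dB.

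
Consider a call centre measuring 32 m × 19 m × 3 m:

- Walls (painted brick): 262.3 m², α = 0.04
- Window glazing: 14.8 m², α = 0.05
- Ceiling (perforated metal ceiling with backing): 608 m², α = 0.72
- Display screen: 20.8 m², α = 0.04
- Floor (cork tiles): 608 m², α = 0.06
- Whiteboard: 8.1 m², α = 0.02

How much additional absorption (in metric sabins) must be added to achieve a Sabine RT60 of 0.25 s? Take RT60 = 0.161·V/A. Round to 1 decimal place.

688.2 sabins

Total absorption A₁ = 262.3×0.04 + 14.8×0.05 + 608×0.72 + 20.8×0.04 + 608×0.06 + 8.1×0.02
  = 10.492 + 0.740 + 437.760 + 0.832 + 36.480 + 0.162 = 486.466 m² sabins.
For T = 0.25 s, need A₂ = 0.161·V/T = 0.161·1824/0.25 = 1174.656 sabins.
Shortfall: 1174.656 − 486.466 = 688.2 sabins.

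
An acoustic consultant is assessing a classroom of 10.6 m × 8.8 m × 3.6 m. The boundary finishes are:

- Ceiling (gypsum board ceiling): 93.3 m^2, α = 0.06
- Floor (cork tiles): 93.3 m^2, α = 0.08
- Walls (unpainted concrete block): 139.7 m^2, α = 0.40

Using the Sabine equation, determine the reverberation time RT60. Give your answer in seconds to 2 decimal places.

Summing Sᵢαᵢ: 5.598 + 7.464 + 55.880 → A = 68.942 sabins.
V = 10.6·8.8·3.6 = 335.808 m³.
T = 0.161 V/A = 0.161·335.808/68.942 = 0.78 s.

0.78 seconds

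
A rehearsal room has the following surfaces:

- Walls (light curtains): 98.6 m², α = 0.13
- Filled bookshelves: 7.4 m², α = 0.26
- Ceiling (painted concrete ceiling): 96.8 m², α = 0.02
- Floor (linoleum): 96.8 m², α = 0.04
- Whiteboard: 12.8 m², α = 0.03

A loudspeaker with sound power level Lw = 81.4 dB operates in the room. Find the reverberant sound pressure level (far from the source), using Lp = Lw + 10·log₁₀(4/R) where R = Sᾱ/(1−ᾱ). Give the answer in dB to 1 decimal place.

73.9 dB

A = 20.934 sabins; S = 312.4 m².
ᾱ = 20.934/312.4 = 0.0670; R = Sᾱ/(1−ᾱ) = 20.934/(1−0.0670) = 22.437 m².
Lp = 81.4 + 10·log₁₀(4/22.437) = 81.4 + (-7.49) = 73.9 dB.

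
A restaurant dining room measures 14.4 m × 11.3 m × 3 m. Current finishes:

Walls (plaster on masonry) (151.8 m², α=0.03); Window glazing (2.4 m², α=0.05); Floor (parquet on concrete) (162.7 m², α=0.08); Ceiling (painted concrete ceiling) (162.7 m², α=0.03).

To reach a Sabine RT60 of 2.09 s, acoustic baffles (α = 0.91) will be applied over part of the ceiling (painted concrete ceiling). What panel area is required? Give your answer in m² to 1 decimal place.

17.1

Equivalent absorption area: A₁ = 151.8×0.03 + 2.4×0.05 + 162.7×0.08 + 162.7×0.03 = 22.571 m².
V = 488.16 m³. Target absorption A₂ = 0.161 × 488.16 / 2.09 = 37.605 sabins.
ΔA needed = 37.605 − 22.571 = 15.034 sabins.
Each m² of panel replacing the ceiling (painted concrete ceiling) adds (0.91 − 0.03) = 0.88 sabins.
Panel area = 15.034 / 0.88 = 17.1 m².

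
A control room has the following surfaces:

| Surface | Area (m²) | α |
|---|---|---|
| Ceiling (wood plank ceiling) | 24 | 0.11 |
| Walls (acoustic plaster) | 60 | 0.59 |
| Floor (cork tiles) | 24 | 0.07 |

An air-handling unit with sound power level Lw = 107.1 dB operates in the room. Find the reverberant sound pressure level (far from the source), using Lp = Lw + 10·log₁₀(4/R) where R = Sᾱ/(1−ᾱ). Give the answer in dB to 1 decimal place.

Σ(Sᵢαᵢ) = 24×0.11 + 60×0.59 + 24×0.07 = 39.720; total area S = 108.0 m².
ᾱ = 0.3678, so room constant R = A/(1−ᾱ) = 62.828 m².
Lp = 107.1 + 10·log₁₀(4/62.828) = 107.1 + (-11.96) = 95.1 dB.

95.1 dB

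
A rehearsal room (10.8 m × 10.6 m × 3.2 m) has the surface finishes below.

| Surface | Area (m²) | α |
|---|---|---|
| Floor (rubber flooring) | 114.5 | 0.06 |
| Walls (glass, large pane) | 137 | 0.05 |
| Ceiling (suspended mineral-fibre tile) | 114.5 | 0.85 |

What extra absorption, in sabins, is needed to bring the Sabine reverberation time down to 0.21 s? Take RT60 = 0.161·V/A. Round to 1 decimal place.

169.8 sabins

A₁ = Σ Sᵢαᵢ = 114.5×0.06 + 137×0.05 + 114.5×0.85 = 111.045 sabins.
For T = 0.21 s, need A₂ = 0.161·V/T = 0.161·366.336/0.21 = 280.858 sabins.
Additional absorption ΔA = 280.858 − 111.045 = 169.8 sabins.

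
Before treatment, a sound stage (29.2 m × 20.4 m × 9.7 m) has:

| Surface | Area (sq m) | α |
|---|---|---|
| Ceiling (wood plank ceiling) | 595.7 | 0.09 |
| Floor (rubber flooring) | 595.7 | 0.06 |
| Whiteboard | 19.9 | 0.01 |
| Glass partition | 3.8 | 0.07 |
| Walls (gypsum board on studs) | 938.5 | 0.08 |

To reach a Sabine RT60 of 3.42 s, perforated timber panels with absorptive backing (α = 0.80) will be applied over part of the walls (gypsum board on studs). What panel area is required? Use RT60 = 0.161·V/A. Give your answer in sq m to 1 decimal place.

Equivalent absorption area: A₁ = 595.7×0.09 + 595.7×0.06 + 19.9×0.01 + 3.8×0.07 + 938.5×0.08 = 164.900 sq m.
Required A₂ = 0.161·5778.096/3.42 = 272.010 sabins.
ΔA needed = 272.010 − 164.900 = 107.110 sabins.
Each sq m of panel replacing the walls (gypsum board on studs) adds (0.80 − 0.08) = 0.72 sabins.
Area = ΔA/Δα = 107.110/0.72 = 148.8 sq m.

148.8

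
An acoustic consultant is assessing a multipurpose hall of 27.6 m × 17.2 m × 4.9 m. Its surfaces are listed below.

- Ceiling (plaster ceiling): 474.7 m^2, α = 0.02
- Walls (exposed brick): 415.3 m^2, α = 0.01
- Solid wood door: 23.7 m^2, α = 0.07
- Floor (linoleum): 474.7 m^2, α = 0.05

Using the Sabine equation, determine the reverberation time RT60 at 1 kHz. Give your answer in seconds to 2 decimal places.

9.59 s

Total absorption A = 474.7·0.02 + 415.3·0.01 + 23.7·0.07 + 474.7·0.05
  = 9.494 + 4.153 + 1.659 + 23.735 = 39.041 m^2 sabins.
V = 27.6·17.2·4.9 = 2326.128 m³.
RT60 = 0.161 · V / A = 0.161 × 2326.128 / 39.041 = 9.59 s.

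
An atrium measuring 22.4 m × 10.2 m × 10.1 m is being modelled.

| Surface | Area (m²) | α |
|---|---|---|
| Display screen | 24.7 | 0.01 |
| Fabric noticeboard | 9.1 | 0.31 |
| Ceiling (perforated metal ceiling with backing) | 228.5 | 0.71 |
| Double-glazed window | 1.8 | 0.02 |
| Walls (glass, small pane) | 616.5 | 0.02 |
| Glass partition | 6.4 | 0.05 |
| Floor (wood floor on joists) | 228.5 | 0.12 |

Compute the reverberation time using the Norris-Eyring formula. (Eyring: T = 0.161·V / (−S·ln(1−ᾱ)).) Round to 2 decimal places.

1.64 s

Total surface area S = 24.7 + 9.1 + 228.5 + 1.8 + 616.5 + 6.4 + 228.5 = 1115.5 m².
Σ(Sᵢαᵢ) = 24.7×0.01 + 9.1×0.31 + 228.5×0.71 + 1.8×0.02 + 616.5×0.02 + 6.4×0.05 + 228.5×0.12 = 205.409.
Mean coefficient ᾱ = A/S = 0.1841.
Eyring denominator: −S ln(1−ᾱ) = 226.964.
V = 22.4 × 10.2 × 10.1 = 2307.648 m³.
RT60 = 0.161 × 2307.648 / 226.964 = 1.64 s.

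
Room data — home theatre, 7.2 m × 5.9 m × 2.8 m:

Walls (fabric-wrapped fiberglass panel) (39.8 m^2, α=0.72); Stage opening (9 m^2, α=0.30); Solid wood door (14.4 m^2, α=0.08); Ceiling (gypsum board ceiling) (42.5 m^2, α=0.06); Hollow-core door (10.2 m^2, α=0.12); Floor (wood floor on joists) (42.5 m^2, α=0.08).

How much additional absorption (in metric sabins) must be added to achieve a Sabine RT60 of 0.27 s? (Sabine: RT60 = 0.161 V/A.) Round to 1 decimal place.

Total absorption A₁ = 39.8·0.72 + 9·0.30 + 14.4·0.08 + 42.5·0.06 + 10.2·0.12 + 42.5·0.08
  = 28.656 + 2.700 + 1.152 + 2.550 + 1.224 + 3.400 = 39.682 m^2 sabins.
V = 118.944 m³. Required absorption A₂ = 0.161 × 118.944 / 0.27 = 70.926 sabins.
Additional absorption ΔA = 70.926 − 39.682 = 31.2 sabins.

31.2 sabins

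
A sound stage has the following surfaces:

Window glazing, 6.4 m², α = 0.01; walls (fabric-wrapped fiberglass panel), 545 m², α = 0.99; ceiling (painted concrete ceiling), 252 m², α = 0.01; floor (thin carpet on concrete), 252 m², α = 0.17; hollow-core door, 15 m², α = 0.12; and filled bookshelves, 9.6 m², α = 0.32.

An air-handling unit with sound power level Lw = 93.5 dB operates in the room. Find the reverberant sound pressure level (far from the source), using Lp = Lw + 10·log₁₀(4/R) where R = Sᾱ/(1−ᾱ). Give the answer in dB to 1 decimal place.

A = 589.846 sabins; S = 1080.0 m².
ᾱ = 589.846/1080.0 = 0.5462; R = Sᾱ/(1−ᾱ) = 589.846/(1−0.5462) = 1299.793 m².
Lp = Lw + 10 log₁₀(4/R) = 93.5 -25.12 = 68.4 dB.

68.4 dB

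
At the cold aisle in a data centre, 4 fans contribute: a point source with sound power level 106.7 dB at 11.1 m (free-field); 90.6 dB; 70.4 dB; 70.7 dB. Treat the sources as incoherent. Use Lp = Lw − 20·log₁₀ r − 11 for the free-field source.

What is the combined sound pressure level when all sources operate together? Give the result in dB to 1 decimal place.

Source at 11.1 m: Lp = 106.7 − 20·log₁₀(11.1) − 11 = 74.8 dB.
Sum in the linear (power) domain: Σ 10^(Lᵢ/10) = 10^(74.8/10) + 10^(90.6/10) + 10^(70.4/10) + 10^(70.7/10) = 1.201e+09.
Combined level = 10 log₁₀(1.201e+09) = 90.8 dB.

90.8 dB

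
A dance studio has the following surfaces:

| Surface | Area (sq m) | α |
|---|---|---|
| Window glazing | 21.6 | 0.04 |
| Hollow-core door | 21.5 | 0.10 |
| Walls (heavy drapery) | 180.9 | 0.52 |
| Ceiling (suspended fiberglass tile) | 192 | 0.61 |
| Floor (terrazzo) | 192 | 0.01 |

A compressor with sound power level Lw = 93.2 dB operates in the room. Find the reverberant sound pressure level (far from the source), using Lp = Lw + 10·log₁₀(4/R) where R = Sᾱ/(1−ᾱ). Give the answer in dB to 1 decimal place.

74.0 dB

Σ(Sᵢαᵢ) = 21.6·0.04 + 21.5·0.10 + 180.9·0.52 + 192·0.61 + 192·0.01 = 216.122; total area S = 608.0 sq m.
ᾱ = 0.3555, so room constant R = A/(1−ᾱ) = 335.333 sq m.
Lp = 93.2 + 10·log₁₀(4/335.333) = 93.2 + (-19.23) = 74.0 dB.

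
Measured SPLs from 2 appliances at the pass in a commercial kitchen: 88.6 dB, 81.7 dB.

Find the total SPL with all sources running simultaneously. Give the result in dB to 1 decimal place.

89.4 dB

Converting to relative power and adding: 10^(88.6/10) + 10^(81.7/10) = 8.723e+08.
Back to dB: 10·log₁₀ Σ = 89.4 dB.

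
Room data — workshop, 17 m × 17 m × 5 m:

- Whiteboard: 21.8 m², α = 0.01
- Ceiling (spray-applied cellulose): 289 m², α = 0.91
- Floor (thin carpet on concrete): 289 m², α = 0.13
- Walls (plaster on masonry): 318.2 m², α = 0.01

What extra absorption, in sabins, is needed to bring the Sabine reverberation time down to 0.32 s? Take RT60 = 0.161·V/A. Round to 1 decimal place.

423.1 sabins

Equivalent absorption area: A₁ = 21.8·0.01 + 289·0.91 + 289·0.13 + 318.2·0.01 = 303.960 m².
For T = 0.32 s, need A₂ = 0.161·V/T = 0.161·1445/0.32 = 727.016 sabins.
Shortfall: 727.016 − 303.960 = 423.1 sabins.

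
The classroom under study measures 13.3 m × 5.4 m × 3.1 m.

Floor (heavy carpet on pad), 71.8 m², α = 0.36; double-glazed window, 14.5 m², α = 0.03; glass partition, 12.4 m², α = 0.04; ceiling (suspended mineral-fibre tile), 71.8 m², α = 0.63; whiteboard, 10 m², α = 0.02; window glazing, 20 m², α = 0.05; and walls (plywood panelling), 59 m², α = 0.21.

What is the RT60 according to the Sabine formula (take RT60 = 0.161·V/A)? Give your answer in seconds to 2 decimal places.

0.42 s

Total absorption A = 71.8×0.36 + 14.5×0.03 + 12.4×0.04 + 71.8×0.63 + 10×0.02 + 20×0.05 + 59×0.21
  = 25.848 + 0.435 + 0.496 + 45.234 + 0.200 + 1.000 + 12.390 = 85.603 m² sabins.
V = 13.3·5.4·3.1 = 222.642 m³.
Sabine: RT60 = 0.161 × 222.642 / 85.603 = 0.42 s.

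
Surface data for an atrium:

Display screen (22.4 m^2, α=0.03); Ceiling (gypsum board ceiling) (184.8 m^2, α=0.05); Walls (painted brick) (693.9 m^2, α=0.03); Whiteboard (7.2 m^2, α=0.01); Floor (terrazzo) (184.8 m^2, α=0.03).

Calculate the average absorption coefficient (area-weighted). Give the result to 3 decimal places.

0.033

S = Σ Sᵢ = 22.4 + 184.8 + 693.9 + 7.2 + 184.8 = 1093.1 m^2.
Σ(Sᵢαᵢ) = 22.4×0.03 + 184.8×0.05 + 693.9×0.03 + 7.2×0.01 + 184.8×0.03 = 36.345.
ᾱ = 36.345 / 1093.1 = 0.033.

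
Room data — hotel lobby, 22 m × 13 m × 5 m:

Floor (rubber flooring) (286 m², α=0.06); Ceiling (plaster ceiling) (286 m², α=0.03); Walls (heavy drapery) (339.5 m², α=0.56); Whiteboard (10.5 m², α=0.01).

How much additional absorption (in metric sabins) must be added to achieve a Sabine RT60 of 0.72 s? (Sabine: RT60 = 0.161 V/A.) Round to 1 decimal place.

103.8 sabins

Equivalent absorption area: A₁ = 286·0.06 + 286·0.03 + 339.5·0.56 + 10.5·0.01 = 215.965 m².
V = 1430 m³. Required absorption A₂ = 0.161 × 1430 / 0.72 = 319.764 sabins.
Shortfall: 319.764 − 215.965 = 103.8 sabins.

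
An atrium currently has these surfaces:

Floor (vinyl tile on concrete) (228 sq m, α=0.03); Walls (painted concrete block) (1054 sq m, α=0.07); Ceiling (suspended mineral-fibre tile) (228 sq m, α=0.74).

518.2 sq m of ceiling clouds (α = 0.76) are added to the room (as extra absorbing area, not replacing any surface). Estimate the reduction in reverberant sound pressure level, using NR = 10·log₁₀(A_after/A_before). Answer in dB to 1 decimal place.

Equivalent absorption area: A_before = 228*0.03 + 1054*0.07 + 228*0.74 = 249.340 sq m.
Treatment contributes 518.2·0.76 = 393.832 sabins.
New total A_after = 643.172 sabins.
NR = 10·log₁₀(643.172/249.340) = 4.1 dB.

4.1 dB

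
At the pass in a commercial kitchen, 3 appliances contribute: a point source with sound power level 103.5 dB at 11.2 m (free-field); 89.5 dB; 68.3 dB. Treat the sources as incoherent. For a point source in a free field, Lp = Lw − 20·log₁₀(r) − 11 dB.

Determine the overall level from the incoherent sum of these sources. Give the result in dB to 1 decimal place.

Source at 11.2 m: Lp = 103.5 − 20·log₁₀(11.2) − 11 = 71.5 dB.
Sum in the linear (power) domain: Σ 10^(Lᵢ/10) = 10^(71.5/10) + 10^(89.5/10) + 10^(68.3/10) = 9.121e+08.
L_total = 10·log₁₀(9.121e+08) = 89.6 dB.

89.6 dB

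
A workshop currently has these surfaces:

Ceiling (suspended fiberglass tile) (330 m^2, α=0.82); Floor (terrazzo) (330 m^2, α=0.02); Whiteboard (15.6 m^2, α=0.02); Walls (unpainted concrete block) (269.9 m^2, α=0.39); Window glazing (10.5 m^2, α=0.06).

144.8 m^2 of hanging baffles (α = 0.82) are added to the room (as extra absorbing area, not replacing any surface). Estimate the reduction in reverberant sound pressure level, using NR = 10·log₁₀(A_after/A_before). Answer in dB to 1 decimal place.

1.2 dB

A_before = Σ Sᵢαᵢ = 330·0.82 + 330·0.02 + 15.6·0.02 + 269.9·0.39 + 10.5·0.06 = 383.403 sabins.
Added absorption = 144.8 × 0.82 = 118.736 sabins.
A_after = 383.403 + 118.736 = 502.139 sabins.
NR = 10·log₁₀(502.139/383.403) = 1.2 dB.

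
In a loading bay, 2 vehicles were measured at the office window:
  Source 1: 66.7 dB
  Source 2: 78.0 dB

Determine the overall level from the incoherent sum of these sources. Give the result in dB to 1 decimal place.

78.3 dB

Converting to relative power and adding: 10^(66.7/10) + 10^(78.0/10) = 6.777e+07.
Combined level = 10 log₁₀(6.777e+07) = 78.3 dB.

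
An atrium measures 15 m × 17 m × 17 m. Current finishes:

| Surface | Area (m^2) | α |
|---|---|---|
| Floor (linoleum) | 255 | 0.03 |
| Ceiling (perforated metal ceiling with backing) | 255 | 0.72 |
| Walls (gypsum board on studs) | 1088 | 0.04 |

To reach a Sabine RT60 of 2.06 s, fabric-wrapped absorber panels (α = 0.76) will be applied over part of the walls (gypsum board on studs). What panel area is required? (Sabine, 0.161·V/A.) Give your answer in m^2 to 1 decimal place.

Equivalent absorption area: A₁ = 255·0.03 + 255·0.72 + 1088·0.04 = 234.770 m^2.
V = 4335 m³. Target absorption A₂ = 0.161 × 4335 / 2.06 = 338.803 sabins.
ΔA needed = 338.803 − 234.770 = 104.033 sabins.
Each m^2 of panel replacing the walls (gypsum board on studs) adds (0.76 − 0.04) = 0.72 sabins.
Area = ΔA/Δα = 104.033/0.72 = 144.5 m^2.

144.5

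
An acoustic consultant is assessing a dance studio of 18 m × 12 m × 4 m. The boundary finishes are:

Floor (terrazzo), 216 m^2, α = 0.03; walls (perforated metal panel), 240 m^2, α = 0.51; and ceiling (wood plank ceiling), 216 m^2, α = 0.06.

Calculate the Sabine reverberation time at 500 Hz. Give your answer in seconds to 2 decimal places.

A = Σ Sᵢαᵢ = 216*0.03 + 240*0.51 + 216*0.06 = 141.840 sabins.
Volume V = 18 × 12 × 4 = 864 m³.
T = 0.161 V/A = 0.161·864/141.840 = 0.98 s.

0.98 seconds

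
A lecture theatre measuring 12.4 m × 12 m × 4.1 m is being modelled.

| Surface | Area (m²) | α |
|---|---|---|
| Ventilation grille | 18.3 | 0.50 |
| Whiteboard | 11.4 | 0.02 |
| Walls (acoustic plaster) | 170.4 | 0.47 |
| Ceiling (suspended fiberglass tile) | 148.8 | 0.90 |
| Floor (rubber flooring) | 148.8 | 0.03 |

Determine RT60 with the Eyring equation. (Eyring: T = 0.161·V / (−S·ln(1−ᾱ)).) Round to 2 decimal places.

0.32 s

S = Σ Sᵢ = 497.7 m².
Σ(Sᵢαᵢ) = 18.3×0.50 + 11.4×0.02 + 170.4×0.47 + 148.8×0.90 + 148.8×0.03 = 227.850.
ᾱ = 227.850 / 497.7 = 0.4578.
−S·ln(1−ᾱ) = −497.7 × ln(1 − 0.4578) = 304.652.
V = 12.4 × 12 × 4.1 = 610.08 m³.
T = 0.161·V/[−S·ln(1−ᾱ)] = 0.161·610.08/304.652 = 0.32 s.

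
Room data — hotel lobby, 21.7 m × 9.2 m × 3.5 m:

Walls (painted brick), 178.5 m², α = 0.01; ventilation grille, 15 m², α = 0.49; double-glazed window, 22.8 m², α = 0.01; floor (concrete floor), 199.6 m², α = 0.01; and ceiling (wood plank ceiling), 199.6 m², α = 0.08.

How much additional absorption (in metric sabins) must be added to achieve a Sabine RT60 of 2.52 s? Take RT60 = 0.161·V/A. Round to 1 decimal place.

17.3 sabins

Equivalent absorption area: A₁ = 178.5×0.01 + 15×0.49 + 22.8×0.01 + 199.6×0.01 + 199.6×0.08 = 27.327 m².
Target A₂ = 0.161·698.74/2.52 = 44.642 sabins (V = 698.74 m³).
ΔA = A₂ − A₁ = 44.642 − 27.327 = 17.3 sabins.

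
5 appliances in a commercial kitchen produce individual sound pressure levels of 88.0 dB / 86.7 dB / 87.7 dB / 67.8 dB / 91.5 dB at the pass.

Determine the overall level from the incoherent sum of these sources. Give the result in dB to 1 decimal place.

94.9 dB

Converting to relative power and adding: 10^(88.0/10) + 10^(86.7/10) + 10^(87.7/10) + 10^(67.8/10) + 10^(91.5/10) = 3.106e+09.
L_total = 10·log₁₀(3.106e+09) = 94.9 dB.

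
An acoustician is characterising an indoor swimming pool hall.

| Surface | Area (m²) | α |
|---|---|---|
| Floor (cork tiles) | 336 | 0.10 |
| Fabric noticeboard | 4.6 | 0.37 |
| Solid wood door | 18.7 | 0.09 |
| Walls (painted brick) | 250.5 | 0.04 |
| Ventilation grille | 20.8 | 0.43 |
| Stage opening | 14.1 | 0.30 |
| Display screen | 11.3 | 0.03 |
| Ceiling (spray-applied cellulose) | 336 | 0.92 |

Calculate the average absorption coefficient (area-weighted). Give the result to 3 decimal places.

0.373

Total surface area S = 992.0 m².
A = 336×0.10 + 4.6×0.37 + 18.7×0.09 + 250.5×0.04 + 20.8×0.43 + 14.1×0.30 + 11.3×0.03 + 336×0.92 = 369.638 sabins.
ᾱ = 369.638 / 992.0 = 0.373.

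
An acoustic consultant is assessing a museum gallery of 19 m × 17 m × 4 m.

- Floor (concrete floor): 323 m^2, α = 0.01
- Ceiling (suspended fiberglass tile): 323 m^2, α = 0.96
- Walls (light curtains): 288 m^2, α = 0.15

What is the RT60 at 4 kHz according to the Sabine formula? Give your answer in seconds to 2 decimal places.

0.58 seconds

A = Σ Sᵢαᵢ = 323·0.01 + 323·0.96 + 288·0.15 = 356.510 sabins.
Room volume: 1292 m³.
Sabine: RT60 = 0.161 × 1292 / 356.510 = 0.58 s.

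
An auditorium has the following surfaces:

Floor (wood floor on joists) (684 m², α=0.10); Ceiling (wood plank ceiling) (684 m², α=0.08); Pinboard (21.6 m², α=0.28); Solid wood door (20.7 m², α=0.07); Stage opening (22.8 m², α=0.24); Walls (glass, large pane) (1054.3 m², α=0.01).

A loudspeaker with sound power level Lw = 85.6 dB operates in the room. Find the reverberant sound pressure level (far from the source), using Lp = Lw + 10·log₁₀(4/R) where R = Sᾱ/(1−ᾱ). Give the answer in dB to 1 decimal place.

69.7 dB

Σ(Sᵢαᵢ) = 684×0.10 + 684×0.08 + 21.6×0.28 + 20.7×0.07 + 22.8×0.24 + 1054.3×0.01 = 146.632; total area S = 2487.4 m².
ᾱ = 146.632/2487.4 = 0.0589; R = Sᾱ/(1−ᾱ) = 146.632/(1−0.0589) = 155.809 m².
Lp = 85.6 + 10·log₁₀(4/155.809) = 85.6 + (-15.91) = 69.7 dB.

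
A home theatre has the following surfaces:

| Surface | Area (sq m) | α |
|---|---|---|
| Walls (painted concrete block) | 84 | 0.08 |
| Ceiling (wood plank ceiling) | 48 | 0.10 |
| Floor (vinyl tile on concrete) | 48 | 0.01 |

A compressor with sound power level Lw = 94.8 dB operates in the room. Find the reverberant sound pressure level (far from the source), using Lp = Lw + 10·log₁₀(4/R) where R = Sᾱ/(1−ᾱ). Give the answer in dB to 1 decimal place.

Σ(Sᵢαᵢ) = 84·0.08 + 48·0.10 + 48·0.01 = 12.000; total area S = 180.0 sq m.
ᾱ = 0.0667, so room constant R = A/(1−ᾱ) = 12.858 sq m.
Lp = 94.8 + 10·log₁₀(4/12.858) = 94.8 + (-5.07) = 89.7 dB.

89.7 dB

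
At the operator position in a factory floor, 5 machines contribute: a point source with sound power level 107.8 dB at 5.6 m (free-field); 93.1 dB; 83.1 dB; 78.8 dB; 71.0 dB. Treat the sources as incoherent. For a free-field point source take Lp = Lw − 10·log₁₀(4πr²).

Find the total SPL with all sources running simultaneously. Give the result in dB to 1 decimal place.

Source at 5.6 m: Lp = 107.8 − 10·log₁₀(4π·5.6²) = 107.8 − 10·log₁₀(394.081) = 81.8 dB.
Sum in the linear (power) domain: Σ 10^(Lᵢ/10) = 10^(81.8/10) + 10^(93.1/10) + 10^(83.1/10) + 10^(78.8/10) + 10^(71.0/10) = 2.486e+09.
Back to dB: 10·log₁₀ Σ = 94.0 dB.

94.0 dB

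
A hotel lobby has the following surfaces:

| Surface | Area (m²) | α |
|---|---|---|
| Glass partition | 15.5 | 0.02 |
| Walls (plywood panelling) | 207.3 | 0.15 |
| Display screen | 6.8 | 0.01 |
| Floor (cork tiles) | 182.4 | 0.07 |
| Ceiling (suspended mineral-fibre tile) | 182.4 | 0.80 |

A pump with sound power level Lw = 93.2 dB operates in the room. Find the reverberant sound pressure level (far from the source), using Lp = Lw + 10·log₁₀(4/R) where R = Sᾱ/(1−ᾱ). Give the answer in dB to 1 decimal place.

74.8 dB

A = 190.161 sabins; S = 594.4 m².
ᾱ = 190.161/594.4 = 0.3199; R = Sᾱ/(1−ᾱ) = 190.161/(1−0.3199) = 279.607 m².
Lp = Lw + 10 log₁₀(4/R) = 93.2 -18.44 = 74.8 dB.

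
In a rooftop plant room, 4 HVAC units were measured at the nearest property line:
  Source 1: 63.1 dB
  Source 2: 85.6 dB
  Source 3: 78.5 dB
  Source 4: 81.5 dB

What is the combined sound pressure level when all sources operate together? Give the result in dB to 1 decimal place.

Sum in the linear (power) domain: Σ 10^(Lᵢ/10) = 10^(63.1/10) + 10^(85.6/10) + 10^(78.5/10) + 10^(81.5/10) = 5.772e+08.
Combined level = 10 log₁₀(5.772e+08) = 87.6 dB.

87.6 dB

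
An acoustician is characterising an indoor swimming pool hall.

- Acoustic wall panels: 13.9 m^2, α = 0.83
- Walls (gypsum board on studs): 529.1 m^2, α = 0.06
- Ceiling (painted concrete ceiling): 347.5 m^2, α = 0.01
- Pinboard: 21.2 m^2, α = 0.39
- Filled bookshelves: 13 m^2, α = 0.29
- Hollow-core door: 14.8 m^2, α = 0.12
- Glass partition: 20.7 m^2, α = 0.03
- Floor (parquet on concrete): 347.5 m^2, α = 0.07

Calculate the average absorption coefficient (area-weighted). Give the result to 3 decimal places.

Total surface area S = 1307.7 m^2.
Σ(Sᵢαᵢ) = 13.9·0.83 + 529.1·0.06 + 347.5·0.01 + 21.2·0.39 + 13·0.29 + 14.8·0.12 + 20.7·0.03 + 347.5·0.07 = 85.518.
ᾱ = 85.518 / 1307.7 = 0.065.

0.065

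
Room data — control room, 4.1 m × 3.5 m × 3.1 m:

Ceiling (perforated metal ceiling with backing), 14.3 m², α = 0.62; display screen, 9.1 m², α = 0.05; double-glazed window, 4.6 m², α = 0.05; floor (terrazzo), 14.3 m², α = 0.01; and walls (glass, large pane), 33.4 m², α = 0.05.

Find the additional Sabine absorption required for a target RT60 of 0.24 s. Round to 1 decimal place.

18.5 sabins

Total absorption A₁ = 14.3×0.62 + 9.1×0.05 + 4.6×0.05 + 14.3×0.01 + 33.4×0.05
  = 8.866 + 0.455 + 0.230 + 0.143 + 1.670 = 11.364 m² sabins.
Target A₂ = 0.161·44.485/0.24 = 29.842 sabins (V = 44.485 m³).
Shortfall: 29.842 − 11.364 = 18.5 sabins.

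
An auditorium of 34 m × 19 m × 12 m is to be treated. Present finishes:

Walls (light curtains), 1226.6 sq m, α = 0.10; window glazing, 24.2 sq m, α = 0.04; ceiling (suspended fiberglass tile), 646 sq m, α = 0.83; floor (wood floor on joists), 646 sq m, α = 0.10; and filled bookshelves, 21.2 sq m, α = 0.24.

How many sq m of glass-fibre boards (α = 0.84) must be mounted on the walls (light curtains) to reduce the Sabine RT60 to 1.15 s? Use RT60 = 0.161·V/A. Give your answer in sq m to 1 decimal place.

480.8

Total absorption A₁ = 1226.6×0.10 + 24.2×0.04 + 646×0.83 + 646×0.10 + 21.2×0.24
  = 122.660 + 0.968 + 536.180 + 64.600 + 5.088 = 729.496 sq m sabins.
V = 7752 m³. Target absorption A₂ = 0.161 × 7752 / 1.15 = 1085.280 sabins.
ΔA needed = 1085.280 − 729.496 = 355.784 sabins.
Net gain per sq m: Δα = 0.84 − 0.10 = 0.74.
Panel area = 355.784 / 0.74 = 480.8 sq m.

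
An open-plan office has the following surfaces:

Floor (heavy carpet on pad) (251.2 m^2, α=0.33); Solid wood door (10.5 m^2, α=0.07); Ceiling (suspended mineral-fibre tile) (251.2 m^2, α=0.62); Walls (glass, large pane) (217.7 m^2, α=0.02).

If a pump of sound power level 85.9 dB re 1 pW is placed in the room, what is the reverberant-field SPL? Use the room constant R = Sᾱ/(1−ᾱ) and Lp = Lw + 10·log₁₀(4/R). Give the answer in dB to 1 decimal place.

66.3 dB

A = 243.729 sabins; S = 730.6 m^2.
ᾱ = 0.3336, so room constant R = A/(1−ᾱ) = 365.740 m^2.
Lp = 85.9 + 10·log₁₀(4/365.740) = 85.9 + (-19.61) = 66.3 dB.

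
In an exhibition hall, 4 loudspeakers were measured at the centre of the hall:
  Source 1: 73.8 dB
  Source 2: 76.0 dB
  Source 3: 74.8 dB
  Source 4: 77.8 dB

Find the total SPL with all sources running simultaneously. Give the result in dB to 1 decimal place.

81.9 dB

Σ 10^(Lᵢ/10) = 1.543e+08.
Back to dB: 10·log₁₀ Σ = 81.9 dB.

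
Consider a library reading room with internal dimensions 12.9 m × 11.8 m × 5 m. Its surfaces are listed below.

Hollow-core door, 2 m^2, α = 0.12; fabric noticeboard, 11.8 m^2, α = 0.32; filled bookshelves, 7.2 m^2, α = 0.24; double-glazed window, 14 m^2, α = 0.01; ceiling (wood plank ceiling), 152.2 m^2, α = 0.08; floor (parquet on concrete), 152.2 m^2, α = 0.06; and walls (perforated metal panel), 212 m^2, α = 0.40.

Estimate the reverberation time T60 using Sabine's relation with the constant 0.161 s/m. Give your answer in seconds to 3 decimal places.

A = Σ Sᵢαᵢ = 2*0.12 + 11.8*0.32 + 7.2*0.24 + 14*0.01 + 152.2*0.08 + 152.2*0.06 + 212*0.40 = 111.992 sabins.
V = 12.9·11.8·5 = 761.1 m³.
RT60 = 0.161 · V / A = 0.161 × 761.1 / 111.992 = 1.094 s.

1.094 s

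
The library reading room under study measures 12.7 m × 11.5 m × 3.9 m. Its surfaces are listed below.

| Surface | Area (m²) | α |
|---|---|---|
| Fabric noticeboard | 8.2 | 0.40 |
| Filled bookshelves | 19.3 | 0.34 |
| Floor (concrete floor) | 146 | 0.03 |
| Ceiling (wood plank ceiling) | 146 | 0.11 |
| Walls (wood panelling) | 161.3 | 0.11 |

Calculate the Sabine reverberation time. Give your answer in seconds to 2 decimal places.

1.91 s

Equivalent absorption area: A = 8.2*0.40 + 19.3*0.34 + 146*0.03 + 146*0.11 + 161.3*0.11 = 48.025 m².
V = 12.7·11.5·3.9 = 569.595 m³.
T = 0.161 V/A = 0.161·569.595/48.025 = 1.91 s.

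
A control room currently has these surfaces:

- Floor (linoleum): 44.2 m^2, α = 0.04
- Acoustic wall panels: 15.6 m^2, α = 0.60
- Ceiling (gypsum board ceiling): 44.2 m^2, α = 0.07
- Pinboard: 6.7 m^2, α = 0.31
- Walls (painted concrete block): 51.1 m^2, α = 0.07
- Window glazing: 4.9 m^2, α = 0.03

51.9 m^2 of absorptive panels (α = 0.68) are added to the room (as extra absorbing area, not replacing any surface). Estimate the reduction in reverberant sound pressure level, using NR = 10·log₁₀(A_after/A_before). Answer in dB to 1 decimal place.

4.4 dB

A_before = Σ Sᵢαᵢ = 44.2×0.04 + 15.6×0.60 + 44.2×0.07 + 6.7×0.31 + 51.1×0.07 + 4.9×0.03 = 20.023 sabins.
Added absorption = 51.9 × 0.68 = 35.292 sabins.
A_after = 20.023 + 35.292 = 55.315 sabins.
Reduction = 10 log₁₀(A_after/A_before) = 10 log₁₀(2.7626) = 4.4 dB.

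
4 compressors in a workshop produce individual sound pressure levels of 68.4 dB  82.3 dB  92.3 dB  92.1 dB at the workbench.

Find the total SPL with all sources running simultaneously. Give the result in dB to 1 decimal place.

95.4 dB

Sum in the linear (power) domain: Σ 10^(Lᵢ/10) = 10^(68.4/10) + 10^(82.3/10) + 10^(92.3/10) + 10^(92.1/10) = 3.497e+09.
Back to dB: 10·log₁₀ Σ = 95.4 dB.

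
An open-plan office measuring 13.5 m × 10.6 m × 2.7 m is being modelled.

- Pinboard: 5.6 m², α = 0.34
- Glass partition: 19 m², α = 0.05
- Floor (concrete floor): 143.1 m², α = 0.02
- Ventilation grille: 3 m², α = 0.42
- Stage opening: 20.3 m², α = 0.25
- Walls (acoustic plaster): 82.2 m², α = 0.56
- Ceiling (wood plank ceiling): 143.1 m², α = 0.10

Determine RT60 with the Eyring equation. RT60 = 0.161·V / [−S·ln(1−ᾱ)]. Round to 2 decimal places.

S = Σ Sᵢ = 416.3 m².
Absorption A = 5.6·0.34 + 19·0.05 + 143.1·0.02 + 3·0.42 + 20.3·0.25 + 82.2·0.56 + 143.1·0.10 = 72.393 sabins.
Mean coefficient ᾱ = A/S = 0.1739.
−S·ln(1−ᾱ) = −416.3 × ln(1 − 0.1739) = 79.530.
V = 13.5 × 10.6 × 2.7 = 386.37 m³.
RT60 = 0.161 × 386.37 / 79.530 = 0.78 s.

0.78 s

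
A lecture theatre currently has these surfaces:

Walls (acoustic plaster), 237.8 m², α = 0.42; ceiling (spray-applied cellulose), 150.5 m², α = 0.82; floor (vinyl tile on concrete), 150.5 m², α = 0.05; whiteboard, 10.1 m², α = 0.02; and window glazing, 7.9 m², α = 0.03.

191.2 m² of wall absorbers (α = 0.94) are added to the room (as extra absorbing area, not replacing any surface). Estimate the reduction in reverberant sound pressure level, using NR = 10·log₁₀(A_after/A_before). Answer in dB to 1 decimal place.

A_before = Σ Sᵢαᵢ = 237.8*0.42 + 150.5*0.82 + 150.5*0.05 + 10.1*0.02 + 7.9*0.03 = 231.250 sabins.
Treatment contributes 191.2·0.94 = 179.728 sabins.
New total A_after = 410.978 sabins.
Reduction = 10 log₁₀(A_after/A_before) = 10 log₁₀(1.7772) = 2.5 dB.

2.5 dB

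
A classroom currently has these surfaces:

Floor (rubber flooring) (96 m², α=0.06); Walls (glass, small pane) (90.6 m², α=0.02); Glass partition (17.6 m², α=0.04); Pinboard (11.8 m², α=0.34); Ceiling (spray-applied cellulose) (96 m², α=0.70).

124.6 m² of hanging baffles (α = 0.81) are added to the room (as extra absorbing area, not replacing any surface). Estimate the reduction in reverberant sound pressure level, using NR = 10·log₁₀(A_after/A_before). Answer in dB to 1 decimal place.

3.6 dB

Summing Sᵢαᵢ: 5.760 + 1.812 + 0.704 + 4.012 + 67.200 → A_before = 79.488 sabins.
Treatment contributes 124.6·0.81 = 100.926 sabins.
New total A_after = 180.414 sabins.
NR = 10·log₁₀(180.414/79.488) = 3.6 dB.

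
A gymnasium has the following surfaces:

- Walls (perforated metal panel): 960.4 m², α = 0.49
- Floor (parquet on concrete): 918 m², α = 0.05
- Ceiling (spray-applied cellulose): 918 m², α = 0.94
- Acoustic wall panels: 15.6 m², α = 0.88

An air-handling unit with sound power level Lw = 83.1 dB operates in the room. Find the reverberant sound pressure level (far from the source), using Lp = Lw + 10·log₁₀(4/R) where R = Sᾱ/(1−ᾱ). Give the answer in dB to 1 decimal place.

Σ(Sᵢαᵢ) = 960.4×0.49 + 918×0.05 + 918×0.94 + 15.6×0.88 = 1393.144; total area S = 2812.0 m².
ᾱ = 0.4954, so room constant R = A/(1−ᾱ) = 2760.888 m².
Lp = Lw + 10 log₁₀(4/R) = 83.1 -28.39 = 54.7 dB.

54.7 dB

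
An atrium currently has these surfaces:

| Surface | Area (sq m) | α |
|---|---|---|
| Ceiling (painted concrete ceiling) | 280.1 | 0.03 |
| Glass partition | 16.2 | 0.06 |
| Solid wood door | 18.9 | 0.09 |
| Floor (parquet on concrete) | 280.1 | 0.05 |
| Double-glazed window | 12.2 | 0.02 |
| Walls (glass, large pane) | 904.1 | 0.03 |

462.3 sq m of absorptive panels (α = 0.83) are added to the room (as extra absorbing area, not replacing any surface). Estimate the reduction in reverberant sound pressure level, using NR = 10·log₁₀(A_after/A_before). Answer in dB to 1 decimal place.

A_before = Σ Sᵢαᵢ = 280.1·0.03 + 16.2·0.06 + 18.9·0.09 + 280.1·0.05 + 12.2·0.02 + 904.1·0.03 = 52.448 sabins.
Added absorption = 462.3 × 0.83 = 383.709 sabins.
A_after = 52.448 + 383.709 = 436.157 sabins.
Reduction = 10 log₁₀(A_after/A_before) = 10 log₁₀(8.3160) = 9.2 dB.

9.2 dB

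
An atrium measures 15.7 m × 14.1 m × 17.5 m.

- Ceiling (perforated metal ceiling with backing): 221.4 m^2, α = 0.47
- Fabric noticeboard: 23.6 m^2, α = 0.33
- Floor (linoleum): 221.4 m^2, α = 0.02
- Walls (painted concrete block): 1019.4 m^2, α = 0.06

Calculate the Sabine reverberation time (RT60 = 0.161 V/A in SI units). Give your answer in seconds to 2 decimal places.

Equivalent absorption area: A = 221.4·0.47 + 23.6·0.33 + 221.4·0.02 + 1019.4·0.06 = 177.438 m^2.
Room volume: 3873.975 m³.
Sabine: RT60 = 0.161 × 3873.975 / 177.438 = 3.52 s.

3.52 sec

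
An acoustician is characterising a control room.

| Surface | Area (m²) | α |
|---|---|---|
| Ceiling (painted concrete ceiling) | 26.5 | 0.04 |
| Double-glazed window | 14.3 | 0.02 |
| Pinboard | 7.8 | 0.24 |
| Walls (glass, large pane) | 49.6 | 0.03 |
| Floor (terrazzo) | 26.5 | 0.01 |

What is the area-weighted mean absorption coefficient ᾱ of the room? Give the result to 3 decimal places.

Total surface area S = 124.7 m².
Weighted sum Σ Sα = 4.971.
ᾱ = 4.971 / 124.7 = 0.040.

0.040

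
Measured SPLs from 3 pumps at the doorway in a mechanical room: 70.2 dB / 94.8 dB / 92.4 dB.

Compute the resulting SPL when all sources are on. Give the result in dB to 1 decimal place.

Sum in the linear (power) domain: Σ 10^(Lᵢ/10) = 10^(70.2/10) + 10^(94.8/10) + 10^(92.4/10) = 4.768e+09.
L_total = 10·log₁₀(4.768e+09) = 96.8 dB.

96.8 dB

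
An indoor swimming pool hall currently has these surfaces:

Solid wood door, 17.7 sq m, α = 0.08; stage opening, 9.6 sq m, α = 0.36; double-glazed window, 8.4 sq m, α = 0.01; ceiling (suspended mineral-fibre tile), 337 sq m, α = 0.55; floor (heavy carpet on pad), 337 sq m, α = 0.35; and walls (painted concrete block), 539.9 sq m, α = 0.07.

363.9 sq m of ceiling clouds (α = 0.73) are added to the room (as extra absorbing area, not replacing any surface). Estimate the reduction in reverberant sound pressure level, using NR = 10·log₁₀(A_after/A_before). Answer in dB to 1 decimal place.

Summing Sᵢαᵢ: 1.416 + 3.456 + 0.084 + 185.350 + 117.950 + 37.793 → A_before = 346.049 sabins.
Added absorption = 363.9 × 0.73 = 265.647 sabins.
A_after = 346.049 + 265.647 = 611.696 sabins.
NR = 10·log₁₀(611.696/346.049) = 2.5 dB.

2.5 dB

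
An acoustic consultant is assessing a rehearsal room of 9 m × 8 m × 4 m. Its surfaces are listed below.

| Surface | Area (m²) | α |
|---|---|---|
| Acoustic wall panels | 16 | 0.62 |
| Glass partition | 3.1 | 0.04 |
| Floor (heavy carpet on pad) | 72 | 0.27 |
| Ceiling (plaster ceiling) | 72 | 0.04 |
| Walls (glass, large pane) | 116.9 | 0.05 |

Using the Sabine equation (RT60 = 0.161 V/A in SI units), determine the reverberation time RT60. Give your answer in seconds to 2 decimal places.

1.21 seconds

Equivalent absorption area: A = 16·0.62 + 3.1·0.04 + 72·0.27 + 72·0.04 + 116.9·0.05 = 38.209 m².
Room volume: 288 m³.
RT60 = 0.161 · V / A = 0.161 × 288 / 38.209 = 1.21 s.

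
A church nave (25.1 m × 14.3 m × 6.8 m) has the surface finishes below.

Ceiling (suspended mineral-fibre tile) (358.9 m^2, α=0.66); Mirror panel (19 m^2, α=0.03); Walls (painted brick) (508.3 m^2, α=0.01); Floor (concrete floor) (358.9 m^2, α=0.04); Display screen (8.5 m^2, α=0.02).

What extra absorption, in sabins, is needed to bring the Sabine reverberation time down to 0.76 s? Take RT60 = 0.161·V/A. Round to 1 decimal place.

260.0 sabins

A₁ = Σ Sᵢαᵢ = 358.9×0.66 + 19×0.03 + 508.3×0.01 + 358.9×0.04 + 8.5×0.02 = 257.053 sabins.
Target A₂ = 0.161·2440.724/0.76 = 517.048 sabins (V = 2440.724 m³).
ΔA = A₂ − A₁ = 517.048 − 257.053 = 260.0 sabins.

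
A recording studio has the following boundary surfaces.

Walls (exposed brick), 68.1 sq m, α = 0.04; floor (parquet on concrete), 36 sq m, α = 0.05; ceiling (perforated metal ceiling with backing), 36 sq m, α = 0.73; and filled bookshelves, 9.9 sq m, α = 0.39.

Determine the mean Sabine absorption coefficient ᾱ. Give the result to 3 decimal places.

0.231

Total surface area S = 150.0 sq m.
A = 68.1×0.04 + 36×0.05 + 36×0.73 + 9.9×0.39 = 34.665 sabins.
ᾱ = 34.665 / 150.0 = 0.231.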